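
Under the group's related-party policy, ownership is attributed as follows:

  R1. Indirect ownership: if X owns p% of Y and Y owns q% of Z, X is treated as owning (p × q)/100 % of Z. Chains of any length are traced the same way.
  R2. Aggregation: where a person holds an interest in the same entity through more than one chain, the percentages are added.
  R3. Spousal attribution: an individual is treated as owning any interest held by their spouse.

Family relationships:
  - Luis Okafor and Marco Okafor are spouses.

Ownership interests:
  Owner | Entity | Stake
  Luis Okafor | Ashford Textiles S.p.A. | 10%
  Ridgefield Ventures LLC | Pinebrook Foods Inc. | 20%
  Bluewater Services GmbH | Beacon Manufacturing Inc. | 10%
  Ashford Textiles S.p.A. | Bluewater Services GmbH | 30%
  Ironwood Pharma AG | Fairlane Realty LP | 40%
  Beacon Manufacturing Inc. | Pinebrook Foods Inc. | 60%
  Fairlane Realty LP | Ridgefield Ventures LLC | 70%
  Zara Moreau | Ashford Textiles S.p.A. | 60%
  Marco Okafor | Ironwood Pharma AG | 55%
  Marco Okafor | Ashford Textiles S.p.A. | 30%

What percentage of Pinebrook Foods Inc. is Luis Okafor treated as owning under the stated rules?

3.8%

By spousal attribution (R3), Luis Okafor is treated as also owning Marco Okafor's interest in Ashford Textiles S.p.A, giving 10% + 30% = 40%.
By spousal attribution (R3), Luis Okafor is treated as owning Marco Okafor's 55% interest in Ironwood Pharma AG.
Chain via Ashford Textiles S.p.A. → Bluewater Services GmbH → Beacon Manufacturing Inc. (R1): 40% × 30% × 10% × 60% = 0.72% of Pinebrook Foods Inc.
Chain via Ironwood Pharma AG → Fairlane Realty LP → Ridgefield Ventures LLC (R1): 55% × 40% × 70% × 20% = 3.08% of Pinebrook Foods Inc.
Aggregating (R2): 0.72% + 3.08% = 3.8%.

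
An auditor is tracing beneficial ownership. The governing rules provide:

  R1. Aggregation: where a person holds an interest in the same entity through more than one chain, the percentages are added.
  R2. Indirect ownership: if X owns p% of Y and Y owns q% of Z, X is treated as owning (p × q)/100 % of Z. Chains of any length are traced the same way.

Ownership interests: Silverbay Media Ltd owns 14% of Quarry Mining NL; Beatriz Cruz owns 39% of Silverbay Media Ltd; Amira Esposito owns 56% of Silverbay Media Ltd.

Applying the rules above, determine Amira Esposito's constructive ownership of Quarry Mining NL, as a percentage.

Chain via Silverbay Media Ltd (R2): 56% × 14% = 7.84% of Quarry Mining NL.

7.84%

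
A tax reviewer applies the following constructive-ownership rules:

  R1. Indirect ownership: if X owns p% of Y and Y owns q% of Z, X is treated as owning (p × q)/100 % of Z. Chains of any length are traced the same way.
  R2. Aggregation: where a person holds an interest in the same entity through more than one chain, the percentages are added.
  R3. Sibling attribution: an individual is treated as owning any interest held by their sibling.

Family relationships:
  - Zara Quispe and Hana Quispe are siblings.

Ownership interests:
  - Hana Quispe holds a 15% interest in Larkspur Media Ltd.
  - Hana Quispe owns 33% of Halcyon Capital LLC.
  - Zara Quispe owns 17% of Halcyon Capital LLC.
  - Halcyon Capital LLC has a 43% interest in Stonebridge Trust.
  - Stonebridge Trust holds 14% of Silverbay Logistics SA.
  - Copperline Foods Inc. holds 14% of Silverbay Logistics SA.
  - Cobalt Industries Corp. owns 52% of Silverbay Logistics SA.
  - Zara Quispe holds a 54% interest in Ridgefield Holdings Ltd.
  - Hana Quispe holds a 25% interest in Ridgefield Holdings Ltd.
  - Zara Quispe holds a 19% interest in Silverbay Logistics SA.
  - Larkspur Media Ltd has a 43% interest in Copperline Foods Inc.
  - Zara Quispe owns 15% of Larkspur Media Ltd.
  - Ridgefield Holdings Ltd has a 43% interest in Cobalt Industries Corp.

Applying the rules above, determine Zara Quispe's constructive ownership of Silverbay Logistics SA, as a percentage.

41.4804%

By sibling attribution (R3), Zara Quispe is treated as also owning Hana Quispe's interest in Ridgefield Holdings Ltd, giving 54% + 25% = 79%.
By sibling attribution (R3), Zara Quispe is treated as also owning Hana Quispe's interest in Larkspur Media Ltd, giving 15% + 15% = 30%.
By sibling attribution (R3), Zara Quispe is treated as also owning Hana Quispe's interest in Halcyon Capital LLC, giving 17% + 33% = 50%.
Chain via Ridgefield Holdings Ltd → Cobalt Industries Corp. (R1): 79% × 43% × 52% = 17.6644% of Silverbay Logistics SA.
Chain via Larkspur Media Ltd → Copperline Foods Inc. (R1): 30% × 43% × 14% = 1.806% of Silverbay Logistics SA.
Chain via Halcyon Capital LLC → Stonebridge Trust (R1): 50% × 43% × 14% = 3.01% of Silverbay Logistics SA.
Direct interest in Silverbay Logistics SA: 19%.
Aggregating (R2): 17.6644% + 1.806% + 3.01% + 19% = 41.4804%.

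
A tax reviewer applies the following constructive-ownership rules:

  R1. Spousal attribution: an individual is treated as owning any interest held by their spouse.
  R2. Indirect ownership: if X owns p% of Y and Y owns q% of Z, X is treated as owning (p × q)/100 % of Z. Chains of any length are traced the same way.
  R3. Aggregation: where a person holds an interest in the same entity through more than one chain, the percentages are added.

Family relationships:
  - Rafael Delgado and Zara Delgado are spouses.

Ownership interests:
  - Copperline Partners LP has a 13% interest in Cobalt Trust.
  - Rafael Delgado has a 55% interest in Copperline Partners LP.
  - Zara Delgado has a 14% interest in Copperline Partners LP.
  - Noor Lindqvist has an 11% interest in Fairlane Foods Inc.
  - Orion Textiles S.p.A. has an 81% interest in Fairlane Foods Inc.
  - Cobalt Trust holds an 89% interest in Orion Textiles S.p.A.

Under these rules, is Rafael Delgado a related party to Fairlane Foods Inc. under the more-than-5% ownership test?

Yes

By spousal attribution (R1), Rafael Delgado is treated as also owning Zara Delgado's interest in Copperline Partners LP, giving 55% + 14% = 69%.
Chain via Copperline Partners LP → Cobalt Trust → Orion Textiles S.p.A. (R2): 69% × 13% × 89% × 81% = 6.466473% of Fairlane Foods Inc.
6.466473% exceeds the 5% threshold, so Rafael is a related party to Fairlane Foods Inc.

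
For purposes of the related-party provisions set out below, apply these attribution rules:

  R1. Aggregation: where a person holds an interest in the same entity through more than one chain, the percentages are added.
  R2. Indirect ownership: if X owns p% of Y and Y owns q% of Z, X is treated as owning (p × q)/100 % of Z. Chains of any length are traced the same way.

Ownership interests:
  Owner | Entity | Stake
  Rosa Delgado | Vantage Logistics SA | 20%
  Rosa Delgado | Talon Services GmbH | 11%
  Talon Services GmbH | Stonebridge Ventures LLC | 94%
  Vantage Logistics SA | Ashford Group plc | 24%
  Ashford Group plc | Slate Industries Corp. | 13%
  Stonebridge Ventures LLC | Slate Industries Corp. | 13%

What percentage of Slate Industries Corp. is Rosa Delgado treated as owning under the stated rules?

Chain via Talon Services GmbH → Stonebridge Ventures LLC (R2): 11% × 94% × 13% = 1.3442% of Slate Industries Corp.
Chain via Vantage Logistics SA → Ashford Group plc (R2): 20% × 24% × 13% = 0.624% of Slate Industries Corp.
Aggregating (R1): 1.3442% + 0.624% = 1.9682%.

1.9682%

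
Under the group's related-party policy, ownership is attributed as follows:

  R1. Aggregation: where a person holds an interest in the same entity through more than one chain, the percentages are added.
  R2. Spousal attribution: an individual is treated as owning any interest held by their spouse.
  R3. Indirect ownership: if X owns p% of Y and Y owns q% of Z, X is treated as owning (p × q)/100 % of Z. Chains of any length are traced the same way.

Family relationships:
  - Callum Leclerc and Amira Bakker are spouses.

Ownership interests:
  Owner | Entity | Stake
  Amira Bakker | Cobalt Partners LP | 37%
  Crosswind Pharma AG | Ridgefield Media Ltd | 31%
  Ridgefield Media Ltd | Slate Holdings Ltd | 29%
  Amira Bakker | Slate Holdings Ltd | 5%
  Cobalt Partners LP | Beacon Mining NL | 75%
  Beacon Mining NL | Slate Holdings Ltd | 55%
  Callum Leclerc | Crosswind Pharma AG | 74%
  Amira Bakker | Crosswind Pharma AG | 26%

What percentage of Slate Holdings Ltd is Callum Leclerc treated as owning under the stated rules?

By spousal attribution (R2), Callum Leclerc is treated as also owning Amira Bakker's interest in Crosswind Pharma AG, giving 74% + 26% = 100%.
By spousal attribution (R2), Callum Leclerc is treated as owning Amira Bakker's 37% interest in Cobalt Partners LP.
By spousal attribution (R2), Callum Leclerc is treated as owning Amira Bakker's 5% interest in Slate Holdings Ltd.
Chain via Crosswind Pharma AG → Ridgefield Media Ltd (R3): 100% × 31% × 29% = 8.99% of Slate Holdings Ltd.
Chain via Cobalt Partners LP → Beacon Mining NL (R3): 37% × 75% × 55% = 15.2625% of Slate Holdings Ltd.
Direct interest in Slate Holdings Ltd: 5%.
Aggregating (R1): 8.99% + 15.2625% + 5% = 29.2525%.

29.2525%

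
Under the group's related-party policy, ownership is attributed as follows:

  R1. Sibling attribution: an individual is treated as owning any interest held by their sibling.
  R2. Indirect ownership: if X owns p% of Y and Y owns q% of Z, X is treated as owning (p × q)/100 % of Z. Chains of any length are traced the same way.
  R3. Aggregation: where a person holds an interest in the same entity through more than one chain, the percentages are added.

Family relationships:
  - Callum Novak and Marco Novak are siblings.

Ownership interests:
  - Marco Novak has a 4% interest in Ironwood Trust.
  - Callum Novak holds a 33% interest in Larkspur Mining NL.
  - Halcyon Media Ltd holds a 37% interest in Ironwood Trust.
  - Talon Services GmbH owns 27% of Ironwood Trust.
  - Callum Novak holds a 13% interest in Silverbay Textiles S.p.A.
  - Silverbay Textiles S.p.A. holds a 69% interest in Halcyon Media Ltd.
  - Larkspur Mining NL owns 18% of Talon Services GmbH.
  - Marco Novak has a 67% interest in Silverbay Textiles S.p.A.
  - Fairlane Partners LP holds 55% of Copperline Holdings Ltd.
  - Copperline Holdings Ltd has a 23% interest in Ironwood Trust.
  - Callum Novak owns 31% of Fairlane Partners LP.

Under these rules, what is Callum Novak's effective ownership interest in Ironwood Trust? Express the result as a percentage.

By sibling attribution (R1), Callum Novak is treated as also owning Marco Novak's interest in Silverbay Textiles S.p.A, giving 13% + 67% = 80%.
By sibling attribution (R1), Callum Novak is treated as owning Marco Novak's 4% interest in Ironwood Trust.
Chain via Silverbay Textiles S.p.A. → Halcyon Media Ltd (R2): 80% × 69% × 37% = 20.424% of Ironwood Trust.
Chain via Fairlane Partners LP → Copperline Holdings Ltd (R2): 31% × 55% × 23% = 3.9215% of Ironwood Trust.
Chain via Larkspur Mining NL → Talon Services GmbH (R2): 33% × 18% × 27% = 1.6038% of Ironwood Trust.
Direct interest in Ironwood Trust: 4%.
Aggregating (R3): 20.424% + 3.9215% + 1.6038% + 4% = 29.9493%.

29.9493%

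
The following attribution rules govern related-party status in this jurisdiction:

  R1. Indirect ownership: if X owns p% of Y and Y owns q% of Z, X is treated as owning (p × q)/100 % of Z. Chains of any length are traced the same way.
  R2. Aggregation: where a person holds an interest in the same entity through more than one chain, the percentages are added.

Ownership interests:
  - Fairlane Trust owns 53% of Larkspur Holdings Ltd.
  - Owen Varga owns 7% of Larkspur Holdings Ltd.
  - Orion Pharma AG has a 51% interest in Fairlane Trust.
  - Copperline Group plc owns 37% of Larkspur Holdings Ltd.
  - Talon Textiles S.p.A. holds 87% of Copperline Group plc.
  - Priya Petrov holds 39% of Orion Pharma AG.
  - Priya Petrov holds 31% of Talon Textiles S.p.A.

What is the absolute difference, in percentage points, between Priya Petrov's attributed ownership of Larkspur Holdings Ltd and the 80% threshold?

59.4794

Chain via Talon Textiles S.p.A. → Copperline Group plc (R1): 31% × 87% × 37% = 9.9789% of Larkspur Holdings Ltd.
Chain via Orion Pharma AG → Fairlane Trust (R1): 39% × 51% × 53% = 10.5417% of Larkspur Holdings Ltd.
Aggregating (R2): 9.9789% + 10.5417% = 20.5206%.
20.5206% falls short of the 80% threshold by 59.4794 percentage points.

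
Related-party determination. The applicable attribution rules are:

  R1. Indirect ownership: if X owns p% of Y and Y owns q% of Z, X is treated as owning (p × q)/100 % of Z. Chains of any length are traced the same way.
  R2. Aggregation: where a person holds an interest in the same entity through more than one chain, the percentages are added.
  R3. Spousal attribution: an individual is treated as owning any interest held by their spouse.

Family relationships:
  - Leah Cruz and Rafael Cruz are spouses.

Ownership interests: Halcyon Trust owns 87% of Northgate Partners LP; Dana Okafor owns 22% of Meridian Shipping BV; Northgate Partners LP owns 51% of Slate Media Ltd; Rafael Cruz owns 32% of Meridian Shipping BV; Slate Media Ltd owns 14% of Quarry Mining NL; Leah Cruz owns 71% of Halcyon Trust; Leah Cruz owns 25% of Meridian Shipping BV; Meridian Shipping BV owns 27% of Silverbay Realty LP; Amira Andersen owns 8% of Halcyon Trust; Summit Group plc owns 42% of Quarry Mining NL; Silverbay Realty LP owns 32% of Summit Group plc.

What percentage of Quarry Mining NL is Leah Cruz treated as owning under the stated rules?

By spousal attribution (R3), Leah Cruz is treated as also owning Rafael Cruz's interest in Meridian Shipping BV, giving 25% + 32% = 57%.
Chain via Meridian Shipping BV → Silverbay Realty LP → Summit Group plc (R1): 57% × 27% × 32% × 42% = 2.068416% of Quarry Mining NL.
Chain via Halcyon Trust → Northgate Partners LP → Slate Media Ltd (R1): 71% × 87% × 51% × 14% = 4.410378% of Quarry Mining NL.
Aggregating (R2): 2.068416% + 4.410378% = 6.478794%.

6.478794%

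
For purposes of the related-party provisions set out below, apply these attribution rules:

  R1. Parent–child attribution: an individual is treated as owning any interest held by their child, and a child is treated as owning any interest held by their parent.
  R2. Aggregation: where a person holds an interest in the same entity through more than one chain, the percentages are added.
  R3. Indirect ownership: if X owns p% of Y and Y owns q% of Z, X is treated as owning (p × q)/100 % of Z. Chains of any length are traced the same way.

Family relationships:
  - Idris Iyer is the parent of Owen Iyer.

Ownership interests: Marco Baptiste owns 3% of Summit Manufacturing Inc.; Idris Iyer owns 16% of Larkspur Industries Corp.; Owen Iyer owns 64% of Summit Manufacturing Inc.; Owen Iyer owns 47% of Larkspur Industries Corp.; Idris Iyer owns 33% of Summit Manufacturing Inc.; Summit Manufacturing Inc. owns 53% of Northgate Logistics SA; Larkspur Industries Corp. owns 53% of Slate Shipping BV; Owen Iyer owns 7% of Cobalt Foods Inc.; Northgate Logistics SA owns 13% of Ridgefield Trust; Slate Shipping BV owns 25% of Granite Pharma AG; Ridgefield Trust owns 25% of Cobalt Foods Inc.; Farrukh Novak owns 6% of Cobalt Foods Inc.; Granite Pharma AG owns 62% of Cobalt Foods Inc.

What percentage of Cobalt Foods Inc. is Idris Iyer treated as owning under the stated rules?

13.846275%

By parent–child attribution (R1), Idris Iyer is treated as also owning Owen Iyer's interest in Summit Manufacturing Inc, giving 33% + 64% = 97%.
By parent–child attribution (R1), Idris Iyer is treated as also owning Owen Iyer's interest in Larkspur Industries Corp, giving 16% + 47% = 63%.
By parent–child attribution (R1), Idris Iyer is treated as owning Owen Iyer's 7% interest in Cobalt Foods Inc.
Chain via Summit Manufacturing Inc. → Northgate Logistics SA → Ridgefield Trust (R3): 97% × 53% × 13% × 25% = 1.670825% of Cobalt Foods Inc.
Chain via Larkspur Industries Corp. → Slate Shipping BV → Granite Pharma AG (R3): 63% × 53% × 25% × 62% = 5.17545% of Cobalt Foods Inc.
Direct interest in Cobalt Foods Inc: 7%.
Aggregating (R2): 1.670825% + 5.17545% + 7% = 13.846275%.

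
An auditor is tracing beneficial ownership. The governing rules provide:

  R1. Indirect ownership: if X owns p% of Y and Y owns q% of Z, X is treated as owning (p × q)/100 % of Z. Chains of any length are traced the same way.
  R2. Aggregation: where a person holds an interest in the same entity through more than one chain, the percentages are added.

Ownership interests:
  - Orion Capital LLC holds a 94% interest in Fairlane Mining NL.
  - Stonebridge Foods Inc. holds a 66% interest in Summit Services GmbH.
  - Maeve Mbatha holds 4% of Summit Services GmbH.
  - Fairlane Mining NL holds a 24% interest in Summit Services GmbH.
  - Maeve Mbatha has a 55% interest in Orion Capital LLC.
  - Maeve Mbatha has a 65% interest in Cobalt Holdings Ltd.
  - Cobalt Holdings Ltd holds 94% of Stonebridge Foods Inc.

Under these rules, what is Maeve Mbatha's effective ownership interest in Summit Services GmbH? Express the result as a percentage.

56.734%

Chain via Orion Capital LLC → Fairlane Mining NL (R1): 55% × 94% × 24% = 12.408% of Summit Services GmbH.
Chain via Cobalt Holdings Ltd → Stonebridge Foods Inc. (R1): 65% × 94% × 66% = 40.326% of Summit Services GmbH.
Direct interest in Summit Services GmbH: 4%.
Aggregating (R2): 12.408% + 40.326% + 4% = 56.734%.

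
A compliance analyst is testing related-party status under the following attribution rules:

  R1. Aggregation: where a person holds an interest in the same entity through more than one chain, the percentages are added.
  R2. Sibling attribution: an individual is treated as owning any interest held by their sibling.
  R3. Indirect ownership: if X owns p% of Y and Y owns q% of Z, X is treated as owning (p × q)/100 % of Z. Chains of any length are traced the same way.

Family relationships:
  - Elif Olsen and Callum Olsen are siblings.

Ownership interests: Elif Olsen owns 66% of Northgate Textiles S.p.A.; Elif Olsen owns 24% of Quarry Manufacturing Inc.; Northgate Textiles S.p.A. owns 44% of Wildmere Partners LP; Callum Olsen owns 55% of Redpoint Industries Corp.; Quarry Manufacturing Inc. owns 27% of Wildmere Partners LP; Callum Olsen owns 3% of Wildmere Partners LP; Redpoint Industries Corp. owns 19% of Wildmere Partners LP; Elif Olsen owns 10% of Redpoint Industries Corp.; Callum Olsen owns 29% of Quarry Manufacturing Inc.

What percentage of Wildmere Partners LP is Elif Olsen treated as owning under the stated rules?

58.7%

By sibling attribution (R2), Elif Olsen is treated as also owning Callum Olsen's interest in Quarry Manufacturing Inc, giving 24% + 29% = 53%.
By sibling attribution (R2), Elif Olsen is treated as also owning Callum Olsen's interest in Redpoint Industries Corp, giving 10% + 55% = 65%.
By sibling attribution (R2), Elif Olsen is treated as owning Callum Olsen's 3% interest in Wildmere Partners LP.
Chain via Northgate Textiles S.p.A. (R3): 66% × 44% = 29.04% of Wildmere Partners LP.
Chain via Quarry Manufacturing Inc. (R3): 53% × 27% = 14.31% of Wildmere Partners LP.
Chain via Redpoint Industries Corp. (R3): 65% × 19% = 12.35% of Wildmere Partners LP.
Direct interest in Wildmere Partners LP: 3%.
Aggregating (R1): 29.04% + 14.31% + 12.35% + 3% = 58.7%.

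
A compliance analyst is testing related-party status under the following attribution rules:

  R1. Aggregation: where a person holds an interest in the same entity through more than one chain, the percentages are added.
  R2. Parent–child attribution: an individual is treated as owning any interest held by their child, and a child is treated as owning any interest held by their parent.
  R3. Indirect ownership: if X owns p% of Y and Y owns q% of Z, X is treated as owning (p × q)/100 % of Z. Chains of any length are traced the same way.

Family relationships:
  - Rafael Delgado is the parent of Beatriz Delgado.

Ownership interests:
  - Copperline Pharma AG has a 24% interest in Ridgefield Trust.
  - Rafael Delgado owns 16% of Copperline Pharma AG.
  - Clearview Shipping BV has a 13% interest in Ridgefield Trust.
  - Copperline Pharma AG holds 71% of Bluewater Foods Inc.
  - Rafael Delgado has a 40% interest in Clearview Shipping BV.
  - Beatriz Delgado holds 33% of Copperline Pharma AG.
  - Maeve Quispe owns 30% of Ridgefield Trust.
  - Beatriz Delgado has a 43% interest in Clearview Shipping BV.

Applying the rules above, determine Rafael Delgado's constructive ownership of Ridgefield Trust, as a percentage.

22.55%

By parent–child attribution (R2), Rafael Delgado is treated as also owning Beatriz Delgado's interest in Clearview Shipping BV, giving 40% + 43% = 83%.
By parent–child attribution (R2), Rafael Delgado is treated as also owning Beatriz Delgado's interest in Copperline Pharma AG, giving 16% + 33% = 49%.
Chain via Clearview Shipping BV (R3): 83% × 13% = 10.79% of Ridgefield Trust.
Chain via Copperline Pharma AG (R3): 49% × 24% = 11.76% of Ridgefield Trust.
Aggregating (R1): 10.79% + 11.76% = 22.55%.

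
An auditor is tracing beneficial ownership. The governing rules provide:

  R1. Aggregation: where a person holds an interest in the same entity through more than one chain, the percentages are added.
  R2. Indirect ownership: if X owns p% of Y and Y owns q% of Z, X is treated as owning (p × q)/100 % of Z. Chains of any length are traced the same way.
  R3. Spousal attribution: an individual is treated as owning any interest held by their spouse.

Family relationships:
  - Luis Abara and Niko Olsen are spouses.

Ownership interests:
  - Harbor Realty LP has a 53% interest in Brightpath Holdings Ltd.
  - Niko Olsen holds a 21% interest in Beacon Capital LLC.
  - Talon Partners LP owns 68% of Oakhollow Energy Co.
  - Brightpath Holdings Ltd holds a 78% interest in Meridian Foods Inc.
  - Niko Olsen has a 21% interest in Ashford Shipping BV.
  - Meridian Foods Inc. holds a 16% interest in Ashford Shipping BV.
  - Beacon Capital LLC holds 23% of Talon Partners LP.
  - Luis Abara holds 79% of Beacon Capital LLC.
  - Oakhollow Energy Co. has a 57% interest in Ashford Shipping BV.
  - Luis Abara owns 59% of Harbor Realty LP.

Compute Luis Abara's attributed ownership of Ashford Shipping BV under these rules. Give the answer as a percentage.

By spousal attribution (R3), Luis Abara is treated as also owning Niko Olsen's interest in Beacon Capital LLC, giving 79% + 21% = 100%.
By spousal attribution (R3), Luis Abara is treated as owning Niko Olsen's 21% interest in Ashford Shipping BV.
Chain via Harbor Realty LP → Brightpath Holdings Ltd → Meridian Foods Inc. (R2): 59% × 53% × 78% × 16% = 3.902496% of Ashford Shipping BV.
Chain via Beacon Capital LLC → Talon Partners LP → Oakhollow Energy Co. (R2): 100% × 23% × 68% × 57% = 8.9148% of Ashford Shipping BV.
Direct interest in Ashford Shipping BV: 21%.
Aggregating (R1): 3.902496% + 8.9148% + 21% = 33.817296%.

33.817296%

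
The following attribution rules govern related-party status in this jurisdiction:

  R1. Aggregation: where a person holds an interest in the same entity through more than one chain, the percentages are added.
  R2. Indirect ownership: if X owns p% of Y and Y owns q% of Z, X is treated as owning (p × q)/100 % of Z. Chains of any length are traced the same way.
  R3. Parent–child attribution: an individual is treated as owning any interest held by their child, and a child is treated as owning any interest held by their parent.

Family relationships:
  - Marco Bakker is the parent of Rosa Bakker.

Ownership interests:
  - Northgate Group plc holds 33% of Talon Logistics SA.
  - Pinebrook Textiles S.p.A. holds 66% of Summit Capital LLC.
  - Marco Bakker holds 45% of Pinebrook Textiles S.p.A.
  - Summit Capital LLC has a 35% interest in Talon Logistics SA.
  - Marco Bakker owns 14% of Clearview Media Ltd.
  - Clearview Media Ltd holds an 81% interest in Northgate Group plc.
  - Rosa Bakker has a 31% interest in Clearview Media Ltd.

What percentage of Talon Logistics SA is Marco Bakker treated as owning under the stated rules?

By parent–child attribution (R3), Marco Bakker is treated as also owning Rosa Bakker's interest in Clearview Media Ltd, giving 14% + 31% = 45%.
Chain via Clearview Media Ltd → Northgate Group plc (R2): 45% × 81% × 33% = 12.0285% of Talon Logistics SA.
Chain via Pinebrook Textiles S.p.A. → Summit Capital LLC (R2): 45% × 66% × 35% = 10.395% of Talon Logistics SA.
Aggregating (R1): 12.0285% + 10.395% = 22.4235%.

22.4235%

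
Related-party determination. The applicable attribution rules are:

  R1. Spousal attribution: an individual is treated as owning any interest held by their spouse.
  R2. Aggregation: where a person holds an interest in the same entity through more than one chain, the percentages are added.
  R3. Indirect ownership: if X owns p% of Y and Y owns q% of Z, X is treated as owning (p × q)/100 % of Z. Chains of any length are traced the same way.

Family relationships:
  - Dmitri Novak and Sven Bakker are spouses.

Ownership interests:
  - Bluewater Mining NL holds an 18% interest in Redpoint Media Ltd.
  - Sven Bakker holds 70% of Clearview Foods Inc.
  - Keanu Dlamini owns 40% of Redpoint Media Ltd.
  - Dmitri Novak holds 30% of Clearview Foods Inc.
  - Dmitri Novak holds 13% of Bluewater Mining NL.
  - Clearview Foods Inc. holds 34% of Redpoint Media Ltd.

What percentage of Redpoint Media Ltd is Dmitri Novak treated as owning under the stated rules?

By spousal attribution (R1), Dmitri Novak is treated as also owning Sven Bakker's interest in Clearview Foods Inc, giving 30% + 70% = 100%.
Chain via Bluewater Mining NL (R3): 13% × 18% = 2.34% of Redpoint Media Ltd.
Chain via Clearview Foods Inc. (R3): 100% × 34% = 34% of Redpoint Media Ltd.
Aggregating (R2): 2.34% + 34% = 36.34%.

36.34%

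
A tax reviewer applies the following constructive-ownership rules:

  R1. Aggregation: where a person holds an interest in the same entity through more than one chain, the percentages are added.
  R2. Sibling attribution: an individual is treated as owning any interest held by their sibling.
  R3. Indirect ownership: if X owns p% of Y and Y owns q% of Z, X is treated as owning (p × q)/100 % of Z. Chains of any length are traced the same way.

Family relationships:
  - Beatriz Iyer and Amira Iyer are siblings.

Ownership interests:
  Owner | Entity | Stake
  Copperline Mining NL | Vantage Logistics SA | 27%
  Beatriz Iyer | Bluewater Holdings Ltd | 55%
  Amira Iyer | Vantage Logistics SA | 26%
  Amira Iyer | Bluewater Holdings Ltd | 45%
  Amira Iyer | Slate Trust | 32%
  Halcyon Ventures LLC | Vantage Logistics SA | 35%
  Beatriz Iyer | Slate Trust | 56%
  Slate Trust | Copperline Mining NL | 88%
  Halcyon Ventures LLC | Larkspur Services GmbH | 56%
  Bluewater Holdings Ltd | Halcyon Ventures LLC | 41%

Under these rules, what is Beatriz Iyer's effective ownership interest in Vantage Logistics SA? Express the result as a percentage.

61.2588%

By sibling attribution (R2), Beatriz Iyer is treated as also owning Amira Iyer's interest in Slate Trust, giving 56% + 32% = 88%.
By sibling attribution (R2), Beatriz Iyer is treated as also owning Amira Iyer's interest in Bluewater Holdings Ltd, giving 55% + 45% = 100%.
By sibling attribution (R2), Beatriz Iyer is treated as owning Amira Iyer's 26% interest in Vantage Logistics SA.
Chain via Slate Trust → Copperline Mining NL (R3): 88% × 88% × 27% = 20.9088% of Vantage Logistics SA.
Chain via Bluewater Holdings Ltd → Halcyon Ventures LLC (R3): 100% × 41% × 35% = 14.35% of Vantage Logistics SA.
Direct interest in Vantage Logistics SA: 26%.
Aggregating (R1): 20.9088% + 14.35% + 26% = 61.2588%.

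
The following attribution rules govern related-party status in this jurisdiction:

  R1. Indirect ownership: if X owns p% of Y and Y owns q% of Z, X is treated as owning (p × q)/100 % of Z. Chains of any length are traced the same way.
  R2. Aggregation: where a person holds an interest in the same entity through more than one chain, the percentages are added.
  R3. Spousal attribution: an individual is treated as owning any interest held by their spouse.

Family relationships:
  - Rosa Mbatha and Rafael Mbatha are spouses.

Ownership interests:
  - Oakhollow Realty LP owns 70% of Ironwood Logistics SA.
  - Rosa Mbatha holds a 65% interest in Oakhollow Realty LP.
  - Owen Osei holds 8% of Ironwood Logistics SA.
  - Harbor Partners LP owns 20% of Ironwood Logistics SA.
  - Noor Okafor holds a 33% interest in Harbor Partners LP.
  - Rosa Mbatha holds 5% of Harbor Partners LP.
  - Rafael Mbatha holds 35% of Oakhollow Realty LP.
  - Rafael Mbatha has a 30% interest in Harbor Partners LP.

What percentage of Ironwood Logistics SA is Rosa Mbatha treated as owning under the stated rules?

77%

By spousal attribution (R3), Rosa Mbatha is treated as also owning Rafael Mbatha's interest in Harbor Partners LP, giving 5% + 30% = 35%.
By spousal attribution (R3), Rosa Mbatha is treated as also owning Rafael Mbatha's interest in Oakhollow Realty LP, giving 65% + 35% = 100%.
Chain via Harbor Partners LP (R1): 35% × 20% = 7% of Ironwood Logistics SA.
Chain via Oakhollow Realty LP (R1): 100% × 70% = 70% of Ironwood Logistics SA.
Aggregating (R2): 7% + 70% = 77%.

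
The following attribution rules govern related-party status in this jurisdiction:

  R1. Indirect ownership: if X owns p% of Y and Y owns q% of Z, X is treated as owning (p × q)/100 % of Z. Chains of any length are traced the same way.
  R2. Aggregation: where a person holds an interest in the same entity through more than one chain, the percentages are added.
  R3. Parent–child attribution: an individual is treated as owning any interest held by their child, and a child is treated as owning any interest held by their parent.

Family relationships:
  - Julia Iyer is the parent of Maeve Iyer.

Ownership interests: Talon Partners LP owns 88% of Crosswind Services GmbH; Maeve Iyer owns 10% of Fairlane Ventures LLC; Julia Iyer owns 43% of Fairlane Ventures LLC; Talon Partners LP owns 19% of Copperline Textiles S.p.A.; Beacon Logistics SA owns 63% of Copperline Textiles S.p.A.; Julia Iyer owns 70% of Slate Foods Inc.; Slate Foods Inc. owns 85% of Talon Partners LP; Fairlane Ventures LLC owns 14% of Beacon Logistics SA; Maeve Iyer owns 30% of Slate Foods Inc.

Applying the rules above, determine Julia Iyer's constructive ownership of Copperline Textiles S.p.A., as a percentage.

20.8246%

By parent–child attribution (R3), Julia Iyer is treated as also owning Maeve Iyer's interest in Slate Foods Inc, giving 70% + 30% = 100%.
By parent–child attribution (R3), Julia Iyer is treated as also owning Maeve Iyer's interest in Fairlane Ventures LLC, giving 43% + 10% = 53%.
Chain via Slate Foods Inc. → Talon Partners LP (R1): 100% × 85% × 19% = 16.15% of Copperline Textiles S.p.A.
Chain via Fairlane Ventures LLC → Beacon Logistics SA (R1): 53% × 14% × 63% = 4.6746% of Copperline Textiles S.p.A.
Aggregating (R2): 16.15% + 4.6746% = 20.8246%.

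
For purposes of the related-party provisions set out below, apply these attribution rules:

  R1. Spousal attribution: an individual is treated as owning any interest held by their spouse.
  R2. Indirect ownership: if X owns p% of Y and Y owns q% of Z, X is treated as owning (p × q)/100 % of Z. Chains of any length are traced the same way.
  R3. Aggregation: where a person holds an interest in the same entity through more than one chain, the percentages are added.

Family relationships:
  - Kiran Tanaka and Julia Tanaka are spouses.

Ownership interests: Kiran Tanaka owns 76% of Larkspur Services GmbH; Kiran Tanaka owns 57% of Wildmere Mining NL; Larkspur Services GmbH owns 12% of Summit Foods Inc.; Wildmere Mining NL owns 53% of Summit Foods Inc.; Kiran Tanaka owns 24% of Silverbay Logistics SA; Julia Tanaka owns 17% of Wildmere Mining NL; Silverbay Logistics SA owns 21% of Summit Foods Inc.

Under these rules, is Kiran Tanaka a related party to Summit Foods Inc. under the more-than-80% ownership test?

By spousal attribution (R1), Kiran Tanaka is treated as also owning Julia Tanaka's interest in Wildmere Mining NL, giving 57% + 17% = 74%.
Chain via Larkspur Services GmbH (R2): 76% × 12% = 9.12% of Summit Foods Inc.
Chain via Wildmere Mining NL (R2): 74% × 53% = 39.22% of Summit Foods Inc.
Chain via Silverbay Logistics SA (R2): 24% × 21% = 5.04% of Summit Foods Inc.
Aggregating (R3): 9.12% + 39.22% + 5.04% = 53.38%.
53.38% does not exceed the 80% threshold, so Kiran is not a related party to Summit Foods Inc.

No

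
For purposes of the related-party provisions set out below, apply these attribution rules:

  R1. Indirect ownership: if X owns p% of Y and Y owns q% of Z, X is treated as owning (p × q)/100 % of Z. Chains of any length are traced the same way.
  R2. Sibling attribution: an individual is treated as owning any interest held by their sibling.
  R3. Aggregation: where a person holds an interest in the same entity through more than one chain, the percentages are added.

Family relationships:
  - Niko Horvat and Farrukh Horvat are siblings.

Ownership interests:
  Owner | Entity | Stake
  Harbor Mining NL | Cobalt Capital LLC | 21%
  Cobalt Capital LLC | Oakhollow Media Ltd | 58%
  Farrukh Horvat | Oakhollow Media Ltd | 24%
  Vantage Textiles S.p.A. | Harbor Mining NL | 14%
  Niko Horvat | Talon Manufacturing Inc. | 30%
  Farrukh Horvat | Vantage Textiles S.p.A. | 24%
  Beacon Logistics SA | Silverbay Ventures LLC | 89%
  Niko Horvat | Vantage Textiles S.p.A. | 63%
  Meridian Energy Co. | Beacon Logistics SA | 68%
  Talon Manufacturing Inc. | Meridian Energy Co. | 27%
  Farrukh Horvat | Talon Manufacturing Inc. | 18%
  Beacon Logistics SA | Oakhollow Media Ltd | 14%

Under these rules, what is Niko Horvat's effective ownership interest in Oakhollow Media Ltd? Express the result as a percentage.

By sibling attribution (R2), Niko Horvat is treated as also owning Farrukh Horvat's interest in Vantage Textiles S.p.A, giving 63% + 24% = 87%.
By sibling attribution (R2), Niko Horvat is treated as also owning Farrukh Horvat's interest in Talon Manufacturing Inc, giving 30% + 18% = 48%.
By sibling attribution (R2), Niko Horvat is treated as owning Farrukh Horvat's 24% interest in Oakhollow Media Ltd.
Chain via Vantage Textiles S.p.A. → Harbor Mining NL → Cobalt Capital LLC (R1): 87% × 14% × 21% × 58% = 1.483524% of Oakhollow Media Ltd.
Chain via Talon Manufacturing Inc. → Meridian Energy Co. → Beacon Logistics SA (R1): 48% × 27% × 68% × 14% = 1.233792% of Oakhollow Media Ltd.
Direct interest in Oakhollow Media Ltd: 24%.
Aggregating (R3): 1.483524% + 1.233792% + 24% = 26.717316%.

26.717316%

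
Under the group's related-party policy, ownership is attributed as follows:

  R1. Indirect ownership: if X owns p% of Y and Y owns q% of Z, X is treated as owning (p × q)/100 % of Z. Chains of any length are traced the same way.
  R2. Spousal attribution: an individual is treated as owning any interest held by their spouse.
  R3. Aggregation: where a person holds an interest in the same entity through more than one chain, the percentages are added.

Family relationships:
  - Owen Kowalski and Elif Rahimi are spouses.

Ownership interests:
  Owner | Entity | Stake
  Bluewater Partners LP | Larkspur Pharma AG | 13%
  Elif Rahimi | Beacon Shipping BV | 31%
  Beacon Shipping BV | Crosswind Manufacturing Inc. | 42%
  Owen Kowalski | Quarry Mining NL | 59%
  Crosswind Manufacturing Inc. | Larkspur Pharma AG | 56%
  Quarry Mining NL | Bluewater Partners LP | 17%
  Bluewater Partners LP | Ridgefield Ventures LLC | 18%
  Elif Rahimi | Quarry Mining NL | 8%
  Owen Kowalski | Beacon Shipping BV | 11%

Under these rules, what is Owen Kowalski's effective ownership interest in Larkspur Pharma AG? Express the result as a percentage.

11.3591%

By spousal attribution (R2), Owen Kowalski is treated as also owning Elif Rahimi's interest in Beacon Shipping BV, giving 11% + 31% = 42%.
By spousal attribution (R2), Owen Kowalski is treated as also owning Elif Rahimi's interest in Quarry Mining NL, giving 59% + 8% = 67%.
Chain via Beacon Shipping BV → Crosswind Manufacturing Inc. (R1): 42% × 42% × 56% = 9.8784% of Larkspur Pharma AG.
Chain via Quarry Mining NL → Bluewater Partners LP (R1): 67% × 17% × 13% = 1.4807% of Larkspur Pharma AG.
Aggregating (R3): 9.8784% + 1.4807% = 11.3591%.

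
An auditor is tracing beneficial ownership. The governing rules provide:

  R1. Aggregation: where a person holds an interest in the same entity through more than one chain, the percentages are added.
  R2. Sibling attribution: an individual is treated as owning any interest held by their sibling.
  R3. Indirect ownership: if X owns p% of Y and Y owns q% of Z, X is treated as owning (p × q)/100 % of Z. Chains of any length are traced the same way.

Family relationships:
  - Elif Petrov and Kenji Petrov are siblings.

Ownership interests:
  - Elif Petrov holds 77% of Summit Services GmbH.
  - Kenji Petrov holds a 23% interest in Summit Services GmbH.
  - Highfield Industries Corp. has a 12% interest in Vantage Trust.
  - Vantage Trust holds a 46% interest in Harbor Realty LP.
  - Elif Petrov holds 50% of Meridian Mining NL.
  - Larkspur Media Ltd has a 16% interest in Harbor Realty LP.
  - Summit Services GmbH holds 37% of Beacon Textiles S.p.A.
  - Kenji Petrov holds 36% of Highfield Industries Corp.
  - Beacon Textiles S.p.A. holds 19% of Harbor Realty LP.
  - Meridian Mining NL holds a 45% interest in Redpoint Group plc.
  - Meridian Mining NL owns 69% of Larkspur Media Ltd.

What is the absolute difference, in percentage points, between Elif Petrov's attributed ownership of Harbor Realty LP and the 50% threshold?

35.4628

By sibling attribution (R2), Elif Petrov is treated as also owning Kenji Petrov's interest in Summit Services GmbH, giving 77% + 23% = 100%.
By sibling attribution (R2), Elif Petrov is treated as owning Kenji Petrov's 36% interest in Highfield Industries Corp.
Chain via Summit Services GmbH → Beacon Textiles S.p.A. (R3): 100% × 37% × 19% = 7.03% of Harbor Realty LP.
Chain via Meridian Mining NL → Larkspur Media Ltd (R3): 50% × 69% × 16% = 5.52% of Harbor Realty LP.
Chain via Highfield Industries Corp. → Vantage Trust (R3): 36% × 12% × 46% = 1.9872% of Harbor Realty LP.
Aggregating (R1): 7.03% + 5.52% + 1.9872% = 14.5372%.
14.5372% falls short of the 50% threshold by 35.4628 percentage points.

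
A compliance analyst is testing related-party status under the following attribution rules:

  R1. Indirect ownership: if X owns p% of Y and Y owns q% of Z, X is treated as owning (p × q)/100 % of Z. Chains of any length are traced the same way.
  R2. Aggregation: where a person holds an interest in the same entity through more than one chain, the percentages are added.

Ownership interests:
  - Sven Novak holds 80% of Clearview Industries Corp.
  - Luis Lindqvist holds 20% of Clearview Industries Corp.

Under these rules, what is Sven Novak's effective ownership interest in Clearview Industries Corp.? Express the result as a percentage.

Direct interest in Clearview Industries Corp: 80%.

80%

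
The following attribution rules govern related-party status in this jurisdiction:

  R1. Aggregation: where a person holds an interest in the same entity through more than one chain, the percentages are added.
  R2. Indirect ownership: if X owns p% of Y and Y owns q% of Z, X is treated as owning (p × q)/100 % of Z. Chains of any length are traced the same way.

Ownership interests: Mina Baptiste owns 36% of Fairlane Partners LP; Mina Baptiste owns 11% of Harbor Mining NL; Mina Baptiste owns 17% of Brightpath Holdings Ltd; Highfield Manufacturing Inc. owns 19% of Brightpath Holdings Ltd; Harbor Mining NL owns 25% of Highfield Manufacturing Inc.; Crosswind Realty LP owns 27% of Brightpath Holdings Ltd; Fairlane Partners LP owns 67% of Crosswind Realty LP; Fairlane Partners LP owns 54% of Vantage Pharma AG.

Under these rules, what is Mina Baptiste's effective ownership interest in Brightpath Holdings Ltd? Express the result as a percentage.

24.0349%

Chain via Fairlane Partners LP → Crosswind Realty LP (R2): 36% × 67% × 27% = 6.5124% of Brightpath Holdings Ltd.
Chain via Harbor Mining NL → Highfield Manufacturing Inc. (R2): 11% × 25% × 19% = 0.5225% of Brightpath Holdings Ltd.
Direct interest in Brightpath Holdings Ltd: 17%.
Aggregating (R1): 6.5124% + 0.5225% + 17% = 24.0349%.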